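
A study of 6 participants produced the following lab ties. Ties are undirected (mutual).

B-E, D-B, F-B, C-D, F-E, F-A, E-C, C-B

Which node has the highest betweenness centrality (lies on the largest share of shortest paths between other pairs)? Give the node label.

Unnormalized betweenness of each node: A:0, B:7/2, C:1/2, D:0, E:1, F:4.
F has the largest value, 4, making it the main broker — the node through which the most shortest paths run.

F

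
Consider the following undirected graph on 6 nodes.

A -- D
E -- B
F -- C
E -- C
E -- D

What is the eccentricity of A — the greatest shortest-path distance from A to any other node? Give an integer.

Distances from A: B:3, C:3, D:1, E:2, F:4.
The largest is 4 (to F), so the eccentricity of A is 4.

4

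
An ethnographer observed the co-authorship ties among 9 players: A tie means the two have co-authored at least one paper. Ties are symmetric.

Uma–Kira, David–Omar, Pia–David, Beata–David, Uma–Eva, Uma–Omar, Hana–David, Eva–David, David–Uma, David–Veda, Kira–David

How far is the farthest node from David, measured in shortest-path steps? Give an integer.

1

Distances from David: Beata:1, Eva:1, Hana:1, Kira:1, Omar:1, Pia:1, Uma:1, Veda:1.
The largest is 1 (to Beata, Omar, Kira, Veda, Uma, Hana, Pia, and Eva), so the eccentricity of David is 1.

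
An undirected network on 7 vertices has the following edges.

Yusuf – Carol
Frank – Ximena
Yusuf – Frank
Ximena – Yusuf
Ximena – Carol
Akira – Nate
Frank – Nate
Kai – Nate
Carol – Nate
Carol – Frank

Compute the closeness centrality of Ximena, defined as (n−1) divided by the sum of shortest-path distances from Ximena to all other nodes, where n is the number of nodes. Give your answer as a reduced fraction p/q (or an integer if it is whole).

6/11

Distances from Ximena: Akira:3, Carol:1, Frank:1, Kai:3, Nate:2, Yusuf:1. Sum = 11.
n = 7, so closeness = 6/11.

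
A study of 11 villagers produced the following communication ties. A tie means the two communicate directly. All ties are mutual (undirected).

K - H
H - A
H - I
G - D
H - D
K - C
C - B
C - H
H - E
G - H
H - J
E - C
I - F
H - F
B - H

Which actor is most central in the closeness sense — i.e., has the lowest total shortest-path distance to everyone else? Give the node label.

H

Farness (sum of distances to all others) for each node — A:19, B:18, C:16, D:18, E:18, F:18, G:18, H:10, I:18, J:19, K:18.
The smallest farness is 10, for H, so H has the highest closeness.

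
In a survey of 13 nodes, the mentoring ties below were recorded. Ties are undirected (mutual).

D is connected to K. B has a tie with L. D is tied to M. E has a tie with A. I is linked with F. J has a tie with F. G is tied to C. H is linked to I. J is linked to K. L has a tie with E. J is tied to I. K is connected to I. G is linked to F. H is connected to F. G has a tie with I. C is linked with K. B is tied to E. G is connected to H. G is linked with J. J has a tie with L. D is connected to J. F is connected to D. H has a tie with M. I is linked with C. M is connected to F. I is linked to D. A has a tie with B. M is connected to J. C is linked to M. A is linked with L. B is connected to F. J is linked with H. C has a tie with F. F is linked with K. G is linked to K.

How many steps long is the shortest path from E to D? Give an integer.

3

One shortest route is E – B – F – D, which uses 3 edges, and at distance 2 from E we only reach {F, J}, which does not include D. So d(E,D) = 3.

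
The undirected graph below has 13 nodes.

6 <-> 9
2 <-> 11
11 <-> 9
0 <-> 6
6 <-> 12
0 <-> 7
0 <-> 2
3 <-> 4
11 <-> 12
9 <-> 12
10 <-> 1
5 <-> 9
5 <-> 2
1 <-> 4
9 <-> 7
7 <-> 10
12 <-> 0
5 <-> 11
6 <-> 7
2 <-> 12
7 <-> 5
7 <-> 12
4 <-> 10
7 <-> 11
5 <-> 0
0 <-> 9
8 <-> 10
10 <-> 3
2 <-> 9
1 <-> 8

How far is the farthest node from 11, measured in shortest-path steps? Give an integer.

Distances from 11: 0:2, 1:3, 2:1, 3:3, 4:3, 5:1, 6:2, 7:1, 8:3, 9:1, 10:2, 12:1.
The largest is 3 (to 4, 8, 1, and 3), so the eccentricity of 11 is 3.

3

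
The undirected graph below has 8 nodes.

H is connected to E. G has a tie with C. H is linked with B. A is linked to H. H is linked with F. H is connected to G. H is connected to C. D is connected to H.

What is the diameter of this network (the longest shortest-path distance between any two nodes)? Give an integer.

2

Eccentricity of each node (its greatest distance to any other): A:2, B:2, C:2, D:2, E:2, F:2, G:2, H:1.
The maximum eccentricity is 2, realized for instance by the pair F–G via F – H – G. So the diameter is 2.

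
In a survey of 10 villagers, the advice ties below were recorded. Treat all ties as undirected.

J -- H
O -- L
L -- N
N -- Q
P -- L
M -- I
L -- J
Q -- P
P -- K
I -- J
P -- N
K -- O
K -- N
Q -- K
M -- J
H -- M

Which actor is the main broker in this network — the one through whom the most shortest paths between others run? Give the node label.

L

Unnormalized betweenness of each node: H:0, I:0, J:37/2, K:2, L:21, M:1/2, N:25/6, O:5/3, P:25/6, Q:0.
L has the largest value, 21, making it the main broker — the node through which the most shortest paths run.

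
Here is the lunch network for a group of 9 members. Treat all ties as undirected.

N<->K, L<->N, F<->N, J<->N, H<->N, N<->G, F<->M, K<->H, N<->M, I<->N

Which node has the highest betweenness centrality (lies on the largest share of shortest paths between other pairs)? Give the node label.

N

Unnormalized betweenness of each node: F:0, G:0, H:0, I:0, J:0, K:0, L:0, M:0, N:26.
N has the largest value, 26, making it the main broker — the node through which the most shortest paths run.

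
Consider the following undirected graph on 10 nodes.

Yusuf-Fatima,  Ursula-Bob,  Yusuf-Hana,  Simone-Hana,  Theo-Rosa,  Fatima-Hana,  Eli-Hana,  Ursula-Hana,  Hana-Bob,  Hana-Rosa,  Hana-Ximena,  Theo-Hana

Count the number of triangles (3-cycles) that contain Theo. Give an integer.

Theo's neighbors: Hana and Rosa.
Neighbor pairs that are themselves tied: Theo–Hana–Rosa. Each forms one triangle with Theo, for 1 in total.

1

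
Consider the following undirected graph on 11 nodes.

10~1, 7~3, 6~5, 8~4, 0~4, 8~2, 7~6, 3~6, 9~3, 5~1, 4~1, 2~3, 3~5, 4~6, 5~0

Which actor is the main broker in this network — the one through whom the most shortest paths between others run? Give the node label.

Unnormalized betweenness of each node: 0:7/12, 1:115/12, 2:11/4, 3:63/4, 4:41/4, 5:12, 6:79/12, 7:0, 8:5/2, 9:0, 10:0.
3 has the largest value, 63/4, making it the main broker — the node through which the most shortest paths run.

3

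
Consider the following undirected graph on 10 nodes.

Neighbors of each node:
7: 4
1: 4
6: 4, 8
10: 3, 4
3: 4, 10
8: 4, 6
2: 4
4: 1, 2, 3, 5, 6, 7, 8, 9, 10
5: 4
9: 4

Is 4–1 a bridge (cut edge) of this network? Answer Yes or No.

Yes

Without the 4–1 edge there is no alternate route between 4 and 1, so the network disconnects. It is a bridge.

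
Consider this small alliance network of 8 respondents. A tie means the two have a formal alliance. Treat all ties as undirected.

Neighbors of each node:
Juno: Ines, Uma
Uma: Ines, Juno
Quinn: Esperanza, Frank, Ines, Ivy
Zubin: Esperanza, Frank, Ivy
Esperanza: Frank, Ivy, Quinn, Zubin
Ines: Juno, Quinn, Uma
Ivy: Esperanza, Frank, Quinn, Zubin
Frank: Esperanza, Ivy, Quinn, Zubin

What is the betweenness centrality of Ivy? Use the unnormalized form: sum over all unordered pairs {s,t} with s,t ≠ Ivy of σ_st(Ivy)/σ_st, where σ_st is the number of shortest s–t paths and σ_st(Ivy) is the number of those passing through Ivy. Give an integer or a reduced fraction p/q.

Pairs whose geodesics pass through Ivy — Quinn–Zubin: 1/3; Zubin–Ines: 1/3; Zubin–Uma: 1/3; Zubin–Juno: 1/3.
All other pairs contribute 0.
Summing the contributions gives betweenness(Ivy) = 4/3.

4/3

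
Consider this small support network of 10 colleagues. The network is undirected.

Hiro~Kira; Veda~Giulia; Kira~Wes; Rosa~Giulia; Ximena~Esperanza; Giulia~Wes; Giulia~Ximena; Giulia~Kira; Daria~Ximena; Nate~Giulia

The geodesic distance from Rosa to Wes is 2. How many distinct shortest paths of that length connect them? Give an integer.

1

The shortest distance is 2, and the only length-2 path is Rosa–Giulia–Wes. So there is exactly 1 shortest path.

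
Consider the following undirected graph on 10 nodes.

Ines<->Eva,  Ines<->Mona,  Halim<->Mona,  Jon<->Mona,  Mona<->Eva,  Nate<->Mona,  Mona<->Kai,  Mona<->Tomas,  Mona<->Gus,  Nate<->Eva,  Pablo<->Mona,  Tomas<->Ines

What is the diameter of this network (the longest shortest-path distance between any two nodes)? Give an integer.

Eccentricity of each node (its greatest distance to any other): Eva:2, Gus:2, Halim:2, Ines:2, Jon:2, Kai:2, Mona:1, Nate:2, Pablo:2, Tomas:2.
The maximum eccentricity is 2, realized for instance by the pair Gus–Pablo via Gus – Mona – Pablo. So the diameter is 2.

2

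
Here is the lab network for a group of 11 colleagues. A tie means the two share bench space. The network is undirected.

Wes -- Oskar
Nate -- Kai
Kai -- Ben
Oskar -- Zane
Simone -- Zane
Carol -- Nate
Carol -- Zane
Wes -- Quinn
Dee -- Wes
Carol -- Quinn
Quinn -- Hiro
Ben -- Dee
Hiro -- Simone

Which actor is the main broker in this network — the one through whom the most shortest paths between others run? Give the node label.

Carol

Unnormalized betweenness of each node: Ben:7/2, Carol:37/3, Dee:20/3, Hiro:7/3, Kai:23/6, Nate:22/3, Oskar:23/6, Quinn:65/6, Simone:3/2, Wes:73/6, Zane:26/3.
Carol has the largest value, 37/3, making it the main broker — the node through which the most shortest paths run.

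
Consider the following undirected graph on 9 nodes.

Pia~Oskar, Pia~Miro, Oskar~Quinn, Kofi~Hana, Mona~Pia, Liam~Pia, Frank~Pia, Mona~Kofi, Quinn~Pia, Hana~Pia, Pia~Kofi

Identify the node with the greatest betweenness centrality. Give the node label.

Pia

Unnormalized betweenness of each node: Frank:0, Hana:0, Kofi:1/2, Liam:0, Miro:0, Mona:0, Oskar:0, Pia:49/2, Quinn:0.
Pia has the largest value, 49/2, making it the main broker — the node through which the most shortest paths run.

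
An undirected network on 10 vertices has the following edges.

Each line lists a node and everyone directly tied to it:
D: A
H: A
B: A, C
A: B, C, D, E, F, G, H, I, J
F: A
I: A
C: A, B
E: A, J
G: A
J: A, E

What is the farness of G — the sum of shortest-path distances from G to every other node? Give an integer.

17

Distances from G: A:1, B:2, C:2, D:2, E:2, F:2, H:2, I:2, J:2.
Sum = 1 + 2 + 2 + 2 + 2 + 2 + 2 + 2 + 2 = 17.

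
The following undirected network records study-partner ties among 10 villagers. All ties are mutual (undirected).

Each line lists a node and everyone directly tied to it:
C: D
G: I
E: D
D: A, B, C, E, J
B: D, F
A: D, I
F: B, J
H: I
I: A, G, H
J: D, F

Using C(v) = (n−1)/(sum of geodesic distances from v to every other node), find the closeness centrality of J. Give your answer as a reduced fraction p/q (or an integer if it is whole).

Distances from J: A:2, B:2, C:2, D:1, E:2, F:1, G:4, H:4, I:3. Sum = 21.
n = 10, so closeness = 9/21 = 3/7.

3/7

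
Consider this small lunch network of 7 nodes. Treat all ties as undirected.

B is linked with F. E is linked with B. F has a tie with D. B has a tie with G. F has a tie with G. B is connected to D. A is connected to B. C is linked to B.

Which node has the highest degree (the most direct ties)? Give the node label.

B

Degrees — A:1, B:6, C:1, D:2, E:1, F:3, G:2.
The maximum is 6, attained only by B.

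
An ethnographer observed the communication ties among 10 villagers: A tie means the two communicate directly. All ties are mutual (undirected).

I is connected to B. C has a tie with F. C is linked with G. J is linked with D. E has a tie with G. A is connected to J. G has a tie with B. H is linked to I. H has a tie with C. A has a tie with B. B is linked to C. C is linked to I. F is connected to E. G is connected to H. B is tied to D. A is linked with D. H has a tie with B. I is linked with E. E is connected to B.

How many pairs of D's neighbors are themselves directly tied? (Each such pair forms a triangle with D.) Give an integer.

2

D's neighbors: A, B, and J.
Neighbor pairs that are themselves tied: D–A–B; D–A–J. Each forms one triangle with D, for 2 in total.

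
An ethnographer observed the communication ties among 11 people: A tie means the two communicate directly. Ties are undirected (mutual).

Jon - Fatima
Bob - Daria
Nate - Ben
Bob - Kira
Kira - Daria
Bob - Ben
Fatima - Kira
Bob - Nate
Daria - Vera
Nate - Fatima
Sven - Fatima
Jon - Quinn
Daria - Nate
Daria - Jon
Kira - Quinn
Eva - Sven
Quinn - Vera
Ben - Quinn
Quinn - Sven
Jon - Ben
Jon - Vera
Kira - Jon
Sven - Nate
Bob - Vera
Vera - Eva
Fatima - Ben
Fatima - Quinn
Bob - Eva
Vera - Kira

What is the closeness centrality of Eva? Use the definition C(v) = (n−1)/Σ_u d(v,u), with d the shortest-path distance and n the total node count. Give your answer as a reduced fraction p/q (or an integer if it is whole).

Distances from Eva: Ben:2, Bob:1, Daria:2, Fatima:2, Jon:2, Kira:2, Nate:2, Quinn:2, Sven:1, Vera:1. Sum = 17.
n = 11, so closeness = 10/17.

10/17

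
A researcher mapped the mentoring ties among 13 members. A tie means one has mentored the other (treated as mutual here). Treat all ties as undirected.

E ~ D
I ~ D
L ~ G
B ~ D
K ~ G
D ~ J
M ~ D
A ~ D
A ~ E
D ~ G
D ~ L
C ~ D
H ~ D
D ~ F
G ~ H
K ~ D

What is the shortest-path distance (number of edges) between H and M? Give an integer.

2

One shortest route is H – D – M, which uses 2 edges, and H and M are not directly tied, so nothing shorter exists. So d(H,M) = 2.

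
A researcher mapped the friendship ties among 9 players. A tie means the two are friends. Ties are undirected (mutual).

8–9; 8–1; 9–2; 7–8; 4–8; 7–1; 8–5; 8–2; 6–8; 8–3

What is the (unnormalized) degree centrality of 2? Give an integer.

2 is directly tied to 8 and 9. That is 2 neighbors, so the degree of 2 is 2.

2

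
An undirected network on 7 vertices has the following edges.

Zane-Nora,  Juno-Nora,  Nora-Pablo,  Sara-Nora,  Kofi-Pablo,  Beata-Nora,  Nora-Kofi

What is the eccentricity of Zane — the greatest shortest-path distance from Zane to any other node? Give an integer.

Distances from Zane: Beata:2, Juno:2, Kofi:2, Nora:1, Pablo:2, Sara:2.
The largest is 2 (to Juno, Kofi, Sara, Beata, and Pablo), so the eccentricity of Zane is 2.

2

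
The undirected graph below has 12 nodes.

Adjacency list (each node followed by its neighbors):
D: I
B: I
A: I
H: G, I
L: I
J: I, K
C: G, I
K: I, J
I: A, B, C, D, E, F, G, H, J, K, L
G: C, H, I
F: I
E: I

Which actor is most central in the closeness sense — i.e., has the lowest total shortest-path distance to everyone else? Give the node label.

Farness (sum of distances to all others) for each node — A:21, B:21, C:20, D:21, E:21, F:21, G:19, H:20, I:11, J:20, K:20, L:21.
The smallest farness is 11, for I, so I has the highest closeness.

I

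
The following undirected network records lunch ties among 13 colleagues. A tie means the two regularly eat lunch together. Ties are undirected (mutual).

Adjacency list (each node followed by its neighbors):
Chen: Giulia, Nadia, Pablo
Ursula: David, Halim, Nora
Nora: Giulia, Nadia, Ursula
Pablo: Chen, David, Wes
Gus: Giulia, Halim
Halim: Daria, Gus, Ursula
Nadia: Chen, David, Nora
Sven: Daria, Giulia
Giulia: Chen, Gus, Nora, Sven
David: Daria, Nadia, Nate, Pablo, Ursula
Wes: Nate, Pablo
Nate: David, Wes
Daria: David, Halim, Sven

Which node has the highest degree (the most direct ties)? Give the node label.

David

Degrees — Chen:3, Daria:3, David:5, Giulia:4, Gus:2, Halim:3, Nadia:3, Nate:2, Nora:3, Pablo:3, Sven:2, Ursula:3, Wes:2.
The maximum is 5, attained only by David.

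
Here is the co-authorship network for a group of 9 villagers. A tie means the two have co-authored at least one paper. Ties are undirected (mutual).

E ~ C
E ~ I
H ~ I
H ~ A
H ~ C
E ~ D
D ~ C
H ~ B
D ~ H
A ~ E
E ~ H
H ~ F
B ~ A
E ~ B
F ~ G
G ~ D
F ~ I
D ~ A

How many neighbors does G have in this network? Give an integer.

2

G is directly tied to D and F. That is 2 neighbors, so the degree of G is 2.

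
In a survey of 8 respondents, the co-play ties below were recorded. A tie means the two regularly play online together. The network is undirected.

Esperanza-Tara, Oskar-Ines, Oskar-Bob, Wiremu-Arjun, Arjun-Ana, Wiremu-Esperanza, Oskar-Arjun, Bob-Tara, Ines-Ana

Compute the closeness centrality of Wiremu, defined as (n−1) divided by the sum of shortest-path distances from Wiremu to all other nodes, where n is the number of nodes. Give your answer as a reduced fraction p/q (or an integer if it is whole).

Distances from Wiremu: Ana:2, Arjun:1, Bob:3, Esperanza:1, Ines:3, Oskar:2, Tara:2. Sum = 14.
n = 8, so closeness = 7/14 = 1/2.

1/2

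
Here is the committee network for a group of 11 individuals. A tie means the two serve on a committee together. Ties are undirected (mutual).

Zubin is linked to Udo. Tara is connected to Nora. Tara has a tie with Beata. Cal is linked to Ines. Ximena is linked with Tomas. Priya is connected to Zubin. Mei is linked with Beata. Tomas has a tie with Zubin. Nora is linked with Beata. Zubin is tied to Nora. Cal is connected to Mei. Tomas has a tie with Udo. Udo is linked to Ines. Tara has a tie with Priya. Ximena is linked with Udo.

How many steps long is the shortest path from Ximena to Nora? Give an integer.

One shortest route is Ximena – Tomas – Zubin – Nora, which uses 3 edges, and at distance 2 from Ximena we only reach {Ines, Zubin}, which does not include Nora. So d(Ximena,Nora) = 3.

3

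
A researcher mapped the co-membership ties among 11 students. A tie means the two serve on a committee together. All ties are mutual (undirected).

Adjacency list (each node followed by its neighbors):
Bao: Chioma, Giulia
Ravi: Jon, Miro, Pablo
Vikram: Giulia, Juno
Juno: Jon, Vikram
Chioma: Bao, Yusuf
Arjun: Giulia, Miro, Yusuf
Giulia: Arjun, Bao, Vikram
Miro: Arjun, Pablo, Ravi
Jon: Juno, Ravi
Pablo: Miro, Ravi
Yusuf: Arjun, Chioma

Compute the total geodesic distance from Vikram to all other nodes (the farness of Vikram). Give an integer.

24

Distances from Vikram: Arjun:2, Bao:2, Chioma:3, Giulia:1, Jon:2, Juno:1, Miro:3, Pablo:4, Ravi:3, Yusuf:3.
Sum = 2 + 2 + 3 + 1 + 2 + 1 + 3 + 4 + 3 + 3 = 24.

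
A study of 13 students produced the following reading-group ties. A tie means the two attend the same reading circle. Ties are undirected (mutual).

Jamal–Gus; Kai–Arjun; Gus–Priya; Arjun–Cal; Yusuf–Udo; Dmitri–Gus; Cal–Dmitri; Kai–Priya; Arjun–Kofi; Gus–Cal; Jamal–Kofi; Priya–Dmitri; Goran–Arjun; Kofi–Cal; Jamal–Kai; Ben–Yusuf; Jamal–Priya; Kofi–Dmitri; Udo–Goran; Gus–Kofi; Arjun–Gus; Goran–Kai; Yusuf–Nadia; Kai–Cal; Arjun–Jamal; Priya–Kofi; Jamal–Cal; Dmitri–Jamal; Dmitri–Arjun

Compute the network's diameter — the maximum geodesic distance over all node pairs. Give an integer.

Eccentricity of each node (its greatest distance to any other): Arjun:4, Ben:5, Cal:5, Dmitri:5, Goran:3, Gus:5, Jamal:5, Kai:4, Kofi:5, Nadia:5, Priya:5, Udo:3, Yusuf:4.
The maximum eccentricity is 5, realized for instance by the pair Nadia–Gus via Nadia – Yusuf – Udo – Goran – Arjun – Gus. So the diameter is 5.

5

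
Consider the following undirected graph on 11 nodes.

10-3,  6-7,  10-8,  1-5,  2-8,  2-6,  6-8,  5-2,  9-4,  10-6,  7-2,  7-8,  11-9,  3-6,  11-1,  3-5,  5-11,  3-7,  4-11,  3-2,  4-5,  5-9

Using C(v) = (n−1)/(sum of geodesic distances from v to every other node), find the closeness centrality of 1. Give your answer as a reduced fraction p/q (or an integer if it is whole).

5/11

Distances from 1: 2:2, 3:2, 4:2, 5:1, 6:3, 7:3, 8:3, 9:2, 10:3, 11:1. Sum = 22.
n = 11, so closeness = 10/22 = 5/11.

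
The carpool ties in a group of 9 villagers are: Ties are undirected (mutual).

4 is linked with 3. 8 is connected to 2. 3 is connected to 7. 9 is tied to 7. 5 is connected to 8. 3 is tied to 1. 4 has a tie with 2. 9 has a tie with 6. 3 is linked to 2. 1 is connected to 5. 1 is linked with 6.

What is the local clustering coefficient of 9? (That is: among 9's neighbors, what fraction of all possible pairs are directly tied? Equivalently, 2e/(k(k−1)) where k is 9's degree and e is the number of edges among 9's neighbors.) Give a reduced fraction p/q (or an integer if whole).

9's neighbors: 6 and 7 (k = 2).
Possible neighbor pairs: C(2,2) = 1. Edges among them: none → e = 0.
Clustering(9) = 0/1.

0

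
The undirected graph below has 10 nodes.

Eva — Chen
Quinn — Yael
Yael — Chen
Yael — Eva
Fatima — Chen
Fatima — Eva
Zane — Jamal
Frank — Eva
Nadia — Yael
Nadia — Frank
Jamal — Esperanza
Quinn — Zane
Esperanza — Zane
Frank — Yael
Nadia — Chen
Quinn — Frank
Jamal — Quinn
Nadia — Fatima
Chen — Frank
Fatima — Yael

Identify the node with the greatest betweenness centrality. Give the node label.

Quinn

Unnormalized betweenness of each node: Chen:1/2, Esperanza:0, Eva:1/4, Fatima:1/4, Frank:25/4, Jamal:7/2, Nadia:1/4, Quinn:18, Yael:21/2, Zane:7/2.
Quinn has the largest value, 18, making it the main broker — the node through which the most shortest paths run.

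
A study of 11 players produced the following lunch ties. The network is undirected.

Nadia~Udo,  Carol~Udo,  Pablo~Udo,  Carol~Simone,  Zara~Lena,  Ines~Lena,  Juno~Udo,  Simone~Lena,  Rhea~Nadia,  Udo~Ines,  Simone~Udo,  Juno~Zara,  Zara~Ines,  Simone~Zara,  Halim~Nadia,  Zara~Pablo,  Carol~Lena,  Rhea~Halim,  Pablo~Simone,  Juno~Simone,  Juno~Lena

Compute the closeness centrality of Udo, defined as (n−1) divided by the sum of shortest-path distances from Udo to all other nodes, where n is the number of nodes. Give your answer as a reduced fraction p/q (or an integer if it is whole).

Distances from Udo: Carol:1, Halim:2, Ines:1, Juno:1, Lena:2, Nadia:1, Pablo:1, Rhea:2, Simone:1, Zara:2. Sum = 14.
n = 11, so closeness = 10/14 = 5/7.

5/7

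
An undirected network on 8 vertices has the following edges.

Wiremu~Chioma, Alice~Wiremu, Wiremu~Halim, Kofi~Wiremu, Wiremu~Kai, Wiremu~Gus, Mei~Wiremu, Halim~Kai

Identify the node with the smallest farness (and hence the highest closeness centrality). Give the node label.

Farness (sum of distances to all others) for each node — Alice:13, Chioma:13, Gus:13, Halim:12, Kai:12, Kofi:13, Mei:13, Wiremu:7.
The smallest farness is 7, for Wiremu, so Wiremu has the highest closeness.

Wiremu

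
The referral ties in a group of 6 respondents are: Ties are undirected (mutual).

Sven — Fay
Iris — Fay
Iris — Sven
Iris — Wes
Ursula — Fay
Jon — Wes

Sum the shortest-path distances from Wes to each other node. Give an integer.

Distances from Wes: Fay:2, Iris:1, Jon:1, Sven:2, Ursula:3.
Sum = 2 + 1 + 1 + 2 + 3 = 9.

9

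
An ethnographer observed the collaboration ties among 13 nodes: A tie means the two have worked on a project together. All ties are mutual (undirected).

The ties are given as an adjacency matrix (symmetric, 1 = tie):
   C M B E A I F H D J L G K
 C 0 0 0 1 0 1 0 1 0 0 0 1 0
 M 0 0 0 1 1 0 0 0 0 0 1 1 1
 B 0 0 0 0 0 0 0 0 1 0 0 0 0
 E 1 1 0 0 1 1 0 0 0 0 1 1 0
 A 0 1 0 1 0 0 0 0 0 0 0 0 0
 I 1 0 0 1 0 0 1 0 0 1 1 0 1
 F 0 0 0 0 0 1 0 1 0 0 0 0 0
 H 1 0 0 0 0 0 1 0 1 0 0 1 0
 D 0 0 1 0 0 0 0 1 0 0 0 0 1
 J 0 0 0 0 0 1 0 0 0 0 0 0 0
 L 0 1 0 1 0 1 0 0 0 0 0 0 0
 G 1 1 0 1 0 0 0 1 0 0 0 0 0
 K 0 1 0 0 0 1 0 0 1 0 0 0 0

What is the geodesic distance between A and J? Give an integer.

3

One shortest route is A – E – I – J, which uses 3 edges, and at distance 2 from A we only reach {C, G, I, K, L}, which does not include J. So d(A,J) = 3.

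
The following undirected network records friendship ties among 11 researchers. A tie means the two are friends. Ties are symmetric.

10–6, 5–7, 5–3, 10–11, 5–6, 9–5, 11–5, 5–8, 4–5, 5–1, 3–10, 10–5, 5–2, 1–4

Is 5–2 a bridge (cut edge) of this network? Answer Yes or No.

Yes

Without the 5–2 edge there is no alternate route between 5 and 2, so the network disconnects. It is a bridge.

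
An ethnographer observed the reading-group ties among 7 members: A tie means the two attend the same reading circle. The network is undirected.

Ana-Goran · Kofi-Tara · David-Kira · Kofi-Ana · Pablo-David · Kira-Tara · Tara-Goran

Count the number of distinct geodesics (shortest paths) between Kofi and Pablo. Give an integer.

The shortest distance is 4, and the only length-4 path is Kofi–Tara–Kira–David–Pablo. So there is exactly 1 shortest path.

1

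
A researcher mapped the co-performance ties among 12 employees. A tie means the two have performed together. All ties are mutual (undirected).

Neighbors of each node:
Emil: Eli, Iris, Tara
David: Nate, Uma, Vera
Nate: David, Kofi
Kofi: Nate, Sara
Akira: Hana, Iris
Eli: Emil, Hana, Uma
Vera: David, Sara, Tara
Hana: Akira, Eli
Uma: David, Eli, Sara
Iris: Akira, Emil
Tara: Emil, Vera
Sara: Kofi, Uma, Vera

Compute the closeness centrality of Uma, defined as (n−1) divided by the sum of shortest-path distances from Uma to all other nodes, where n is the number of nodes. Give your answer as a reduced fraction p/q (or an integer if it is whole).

Distances from Uma: Akira:3, David:1, Eli:1, Emil:2, Hana:2, Iris:3, Kofi:2, Nate:2, Sara:1, Tara:3, Vera:2. Sum = 22.
n = 12, so closeness = 11/22 = 1/2.

1/2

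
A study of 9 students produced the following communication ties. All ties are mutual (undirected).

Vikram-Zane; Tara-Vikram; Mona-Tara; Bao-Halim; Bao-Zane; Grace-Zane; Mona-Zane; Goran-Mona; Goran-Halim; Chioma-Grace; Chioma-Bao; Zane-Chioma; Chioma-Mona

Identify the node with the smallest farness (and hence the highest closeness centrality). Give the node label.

Farness (sum of distances to all others) for each node — Bao:14, Chioma:12, Goran:16, Grace:17, Halim:17, Mona:12, Tara:17, Vikram:16, Zane:11.
The smallest farness is 11, for Zane, so Zane has the highest closeness.

Zane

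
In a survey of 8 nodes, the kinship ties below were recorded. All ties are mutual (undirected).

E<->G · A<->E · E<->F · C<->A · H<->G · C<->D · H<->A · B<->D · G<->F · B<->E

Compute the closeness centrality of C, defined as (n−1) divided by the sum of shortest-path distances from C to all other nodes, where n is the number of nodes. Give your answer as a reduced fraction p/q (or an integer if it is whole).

Distances from C: A:1, B:2, D:1, E:2, F:3, G:3, H:2. Sum = 14.
n = 8, so closeness = 7/14 = 1/2.

1/2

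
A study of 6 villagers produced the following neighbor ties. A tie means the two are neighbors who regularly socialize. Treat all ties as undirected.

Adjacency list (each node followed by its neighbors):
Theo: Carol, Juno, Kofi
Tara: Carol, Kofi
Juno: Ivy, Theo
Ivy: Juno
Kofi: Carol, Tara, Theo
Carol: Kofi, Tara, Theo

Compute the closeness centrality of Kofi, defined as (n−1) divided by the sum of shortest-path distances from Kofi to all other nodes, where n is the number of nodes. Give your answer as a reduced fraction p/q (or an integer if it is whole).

5/8

Distances from Kofi: Carol:1, Ivy:3, Juno:2, Tara:1, Theo:1. Sum = 8.
n = 6, so closeness = 5/8.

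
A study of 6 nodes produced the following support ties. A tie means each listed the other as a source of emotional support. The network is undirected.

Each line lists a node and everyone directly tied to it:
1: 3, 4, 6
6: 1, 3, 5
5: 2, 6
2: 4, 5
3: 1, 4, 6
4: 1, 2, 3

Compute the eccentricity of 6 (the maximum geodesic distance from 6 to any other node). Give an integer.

2

Distances from 6: 1:1, 2:2, 3:1, 4:2, 5:1.
The largest is 2 (to 2 and 4), so the eccentricity of 6 is 2.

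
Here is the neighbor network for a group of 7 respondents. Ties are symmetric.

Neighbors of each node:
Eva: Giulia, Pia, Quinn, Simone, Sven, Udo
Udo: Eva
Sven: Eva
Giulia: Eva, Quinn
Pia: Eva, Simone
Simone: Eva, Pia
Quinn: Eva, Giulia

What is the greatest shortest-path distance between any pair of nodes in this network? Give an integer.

Eccentricity of each node (its greatest distance to any other): Eva:1, Giulia:2, Pia:2, Quinn:2, Simone:2, Sven:2, Udo:2.
The maximum eccentricity is 2, realized for instance by the pair Quinn–Pia via Quinn – Eva – Pia. So the diameter is 2.

2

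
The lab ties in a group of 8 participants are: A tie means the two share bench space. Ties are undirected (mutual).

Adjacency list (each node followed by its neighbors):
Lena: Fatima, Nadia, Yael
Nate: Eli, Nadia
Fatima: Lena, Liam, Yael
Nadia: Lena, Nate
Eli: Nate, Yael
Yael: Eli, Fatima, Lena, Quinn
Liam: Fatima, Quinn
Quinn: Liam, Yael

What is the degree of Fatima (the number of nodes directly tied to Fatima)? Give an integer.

Fatima is directly tied to Lena, Liam, and Yael. That is 3 neighbors, so the degree of Fatima is 3.

3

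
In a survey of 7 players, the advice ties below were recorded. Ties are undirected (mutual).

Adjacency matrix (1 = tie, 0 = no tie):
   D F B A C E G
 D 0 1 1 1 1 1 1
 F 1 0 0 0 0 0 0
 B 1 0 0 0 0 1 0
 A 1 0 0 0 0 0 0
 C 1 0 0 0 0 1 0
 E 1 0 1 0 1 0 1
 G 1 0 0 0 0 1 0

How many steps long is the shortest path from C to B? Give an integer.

2

One shortest route is C – D – B, which uses 2 edges, and C and B are not directly tied, so nothing shorter exists. So d(C,B) = 2.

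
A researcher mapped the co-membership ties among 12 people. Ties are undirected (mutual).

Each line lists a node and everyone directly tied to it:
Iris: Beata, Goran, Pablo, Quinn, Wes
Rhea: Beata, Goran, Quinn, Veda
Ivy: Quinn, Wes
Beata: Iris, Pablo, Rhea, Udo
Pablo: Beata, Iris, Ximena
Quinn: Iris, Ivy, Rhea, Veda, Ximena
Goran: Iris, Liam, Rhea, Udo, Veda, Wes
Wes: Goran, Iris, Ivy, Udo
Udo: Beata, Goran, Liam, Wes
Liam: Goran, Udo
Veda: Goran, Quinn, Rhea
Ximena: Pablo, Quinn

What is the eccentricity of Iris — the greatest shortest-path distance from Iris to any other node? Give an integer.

2

Distances from Iris: Beata:1, Goran:1, Ivy:2, Liam:2, Pablo:1, Quinn:1, Rhea:2, Udo:2, Veda:2, Wes:1, Ximena:2.
The largest is 2 (to Veda, Ivy, Rhea, Ximena, Udo, and Liam), so the eccentricity of Iris is 2.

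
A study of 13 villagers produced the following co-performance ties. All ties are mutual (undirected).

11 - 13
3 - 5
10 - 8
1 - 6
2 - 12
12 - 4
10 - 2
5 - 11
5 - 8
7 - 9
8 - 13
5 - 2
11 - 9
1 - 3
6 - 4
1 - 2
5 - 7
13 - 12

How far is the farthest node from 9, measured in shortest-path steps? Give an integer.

Distances from 9: 1:4, 2:3, 3:3, 4:4, 5:2, 6:5, 7:1, 8:3, 10:4, 11:1, 12:3, 13:2.
The largest is 5 (to 6), so the eccentricity of 9 is 5.

5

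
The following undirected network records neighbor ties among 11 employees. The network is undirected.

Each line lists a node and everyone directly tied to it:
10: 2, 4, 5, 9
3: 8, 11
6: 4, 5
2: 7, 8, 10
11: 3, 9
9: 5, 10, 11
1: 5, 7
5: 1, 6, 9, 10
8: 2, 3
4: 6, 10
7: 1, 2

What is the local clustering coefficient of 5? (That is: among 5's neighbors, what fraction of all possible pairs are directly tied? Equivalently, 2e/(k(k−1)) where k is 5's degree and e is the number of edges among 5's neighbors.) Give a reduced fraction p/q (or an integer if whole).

1/6

5's neighbors: 1, 6, 9, and 10 (k = 4).
Possible neighbor pairs: C(4,2) = 6. Edges among them: 9–10 → e = 1.
Clustering(5) = 1/6.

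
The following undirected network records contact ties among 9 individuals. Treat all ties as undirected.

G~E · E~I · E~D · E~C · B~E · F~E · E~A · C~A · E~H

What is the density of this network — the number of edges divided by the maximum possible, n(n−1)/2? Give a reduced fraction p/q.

There are 9 edges and 9 nodes, so the maximum possible is C(9,2) = 36.
Density = 9/36 = 1/4.

1/4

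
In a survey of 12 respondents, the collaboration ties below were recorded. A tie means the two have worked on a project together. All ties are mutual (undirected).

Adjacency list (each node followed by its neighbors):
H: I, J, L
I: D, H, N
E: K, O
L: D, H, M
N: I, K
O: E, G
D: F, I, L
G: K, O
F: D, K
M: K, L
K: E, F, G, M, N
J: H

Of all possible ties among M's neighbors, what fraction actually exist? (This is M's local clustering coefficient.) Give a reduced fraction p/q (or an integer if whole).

0

M's neighbors: K and L (k = 2).
Possible neighbor pairs: C(2,2) = 1. Edges among them: none → e = 0.
Clustering(M) = 0/1.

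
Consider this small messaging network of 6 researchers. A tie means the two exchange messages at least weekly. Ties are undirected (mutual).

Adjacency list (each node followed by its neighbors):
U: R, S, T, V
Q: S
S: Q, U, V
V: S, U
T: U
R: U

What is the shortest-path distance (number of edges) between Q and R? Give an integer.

3

One shortest route is Q – S – U – R, which uses 3 edges, and at distance 2 from Q we only reach {U, V}, which does not include R. So d(Q,R) = 3.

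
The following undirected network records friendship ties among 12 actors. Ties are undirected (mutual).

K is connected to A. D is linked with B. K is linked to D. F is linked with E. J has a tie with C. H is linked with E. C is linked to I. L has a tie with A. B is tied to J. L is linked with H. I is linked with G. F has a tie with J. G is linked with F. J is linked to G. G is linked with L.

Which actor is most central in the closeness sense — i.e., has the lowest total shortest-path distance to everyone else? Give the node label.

G

Farness (sum of distances to all others) for each node — A:27, B:26, C:29, D:30, E:28, F:23, G:20, H:29, I:28, J:21, K:31, L:22.
The smallest farness is 20, for G, so G has the highest closeness.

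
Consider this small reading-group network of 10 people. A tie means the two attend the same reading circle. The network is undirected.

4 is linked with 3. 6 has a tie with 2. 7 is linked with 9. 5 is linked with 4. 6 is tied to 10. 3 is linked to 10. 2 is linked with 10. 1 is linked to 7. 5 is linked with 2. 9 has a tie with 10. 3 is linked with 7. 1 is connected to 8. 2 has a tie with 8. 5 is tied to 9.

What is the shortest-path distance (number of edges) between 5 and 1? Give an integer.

One shortest route is 5 – 2 – 8 – 1, which uses 3 edges, and at distance 2 from 5 we only reach {3, 6, 7, 8, 10}, which does not include 1. So d(5,1) = 3.

3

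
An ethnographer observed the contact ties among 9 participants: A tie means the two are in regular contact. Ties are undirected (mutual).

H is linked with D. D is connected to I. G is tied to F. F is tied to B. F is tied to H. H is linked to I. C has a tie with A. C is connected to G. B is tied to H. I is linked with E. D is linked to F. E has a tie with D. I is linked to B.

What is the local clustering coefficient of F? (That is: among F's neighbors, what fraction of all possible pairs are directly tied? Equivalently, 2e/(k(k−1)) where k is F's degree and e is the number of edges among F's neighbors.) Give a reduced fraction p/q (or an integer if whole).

F's neighbors: B, D, G, and H (k = 4).
Possible neighbor pairs: C(4,2) = 6. Edges among them: B–H, D–H → e = 2.
Clustering(F) = 2/6 = 1/3.

1/3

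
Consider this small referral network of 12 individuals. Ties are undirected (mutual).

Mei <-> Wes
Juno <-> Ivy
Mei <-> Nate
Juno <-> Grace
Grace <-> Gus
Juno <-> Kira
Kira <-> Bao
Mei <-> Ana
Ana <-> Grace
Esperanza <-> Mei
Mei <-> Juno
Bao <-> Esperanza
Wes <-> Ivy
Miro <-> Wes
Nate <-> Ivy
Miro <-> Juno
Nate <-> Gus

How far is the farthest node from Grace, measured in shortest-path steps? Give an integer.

Distances from Grace: Ana:1, Bao:3, Esperanza:3, Gus:1, Ivy:2, Juno:1, Kira:2, Mei:2, Miro:2, Nate:2, Wes:3.
The largest is 3 (to Wes, Esperanza, and Bao), so the eccentricity of Grace is 3.

3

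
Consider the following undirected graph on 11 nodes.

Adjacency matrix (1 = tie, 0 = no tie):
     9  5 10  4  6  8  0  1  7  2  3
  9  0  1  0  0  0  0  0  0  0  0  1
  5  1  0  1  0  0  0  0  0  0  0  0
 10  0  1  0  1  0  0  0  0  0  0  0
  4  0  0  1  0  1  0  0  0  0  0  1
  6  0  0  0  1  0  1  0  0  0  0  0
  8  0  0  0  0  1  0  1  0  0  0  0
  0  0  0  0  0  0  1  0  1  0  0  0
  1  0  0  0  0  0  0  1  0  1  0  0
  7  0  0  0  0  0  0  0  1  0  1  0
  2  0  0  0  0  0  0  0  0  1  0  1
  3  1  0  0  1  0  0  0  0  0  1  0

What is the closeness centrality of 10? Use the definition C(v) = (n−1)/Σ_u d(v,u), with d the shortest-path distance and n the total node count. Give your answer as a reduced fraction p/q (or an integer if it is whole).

Distances from 10: 0:4, 1:5, 2:3, 3:2, 4:1, 5:1, 6:2, 7:4, 8:3, 9:2. Sum = 27.
n = 11, so closeness = 10/27.

10/27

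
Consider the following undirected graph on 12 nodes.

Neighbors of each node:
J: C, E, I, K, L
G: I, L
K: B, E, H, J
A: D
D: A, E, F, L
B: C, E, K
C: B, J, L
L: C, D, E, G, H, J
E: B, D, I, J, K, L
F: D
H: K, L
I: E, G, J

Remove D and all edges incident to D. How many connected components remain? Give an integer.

3

Without D, the remaining ties split the others into: {B, C, E, G, H, I, J, K, L}; {F}; {A}.
That's 3 separate components.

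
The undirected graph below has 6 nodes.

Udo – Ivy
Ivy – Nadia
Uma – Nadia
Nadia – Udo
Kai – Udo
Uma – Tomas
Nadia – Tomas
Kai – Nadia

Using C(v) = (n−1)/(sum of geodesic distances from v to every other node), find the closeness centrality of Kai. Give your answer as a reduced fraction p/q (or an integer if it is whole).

5/8

Distances from Kai: Ivy:2, Nadia:1, Tomas:2, Udo:1, Uma:2. Sum = 8.
n = 6, so closeness = 5/8.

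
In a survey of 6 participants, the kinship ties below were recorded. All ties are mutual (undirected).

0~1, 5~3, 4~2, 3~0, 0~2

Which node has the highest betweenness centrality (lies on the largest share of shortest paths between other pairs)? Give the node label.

0

Unnormalized betweenness of each node: 0:8, 1:0, 2:4, 3:4, 4:0, 5:0.
0 has the largest value, 8, making it the main broker — the node through which the most shortest paths run.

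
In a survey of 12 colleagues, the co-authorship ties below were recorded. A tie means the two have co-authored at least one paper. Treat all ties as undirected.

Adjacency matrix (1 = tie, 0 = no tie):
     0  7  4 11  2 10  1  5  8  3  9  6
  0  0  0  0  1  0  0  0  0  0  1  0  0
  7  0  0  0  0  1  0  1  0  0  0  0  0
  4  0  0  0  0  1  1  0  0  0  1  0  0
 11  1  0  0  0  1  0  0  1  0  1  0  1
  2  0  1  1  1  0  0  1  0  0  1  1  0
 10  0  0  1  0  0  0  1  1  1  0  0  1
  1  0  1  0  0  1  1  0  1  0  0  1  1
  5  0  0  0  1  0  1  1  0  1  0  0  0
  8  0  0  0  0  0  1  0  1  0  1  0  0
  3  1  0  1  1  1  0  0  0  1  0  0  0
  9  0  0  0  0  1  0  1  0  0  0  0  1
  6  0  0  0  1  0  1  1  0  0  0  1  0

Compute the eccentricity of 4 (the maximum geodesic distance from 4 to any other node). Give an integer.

2

Distances from 4: 0:2, 1:2, 2:1, 3:1, 5:2, 6:2, 7:2, 8:2, 9:2, 10:1, 11:2.
The largest is 2 (to 0, 11, 8, 7, 1, 9, 5, and 6), so the eccentricity of 4 is 2.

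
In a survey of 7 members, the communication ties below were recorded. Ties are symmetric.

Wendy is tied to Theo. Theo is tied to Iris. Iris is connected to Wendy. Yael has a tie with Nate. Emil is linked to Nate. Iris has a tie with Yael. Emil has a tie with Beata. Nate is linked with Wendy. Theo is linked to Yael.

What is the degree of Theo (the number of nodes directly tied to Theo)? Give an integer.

Theo is directly tied to Iris, Wendy, and Yael. That is 3 neighbors, so the degree of Theo is 3.

3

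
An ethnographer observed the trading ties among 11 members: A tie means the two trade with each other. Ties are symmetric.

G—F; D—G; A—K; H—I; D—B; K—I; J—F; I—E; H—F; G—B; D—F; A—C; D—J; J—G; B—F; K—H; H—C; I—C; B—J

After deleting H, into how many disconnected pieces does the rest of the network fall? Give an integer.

Without H, the remaining ties split the others into: {A, C, E, I, K}; {B, D, F, G, J}.
That's 2 separate components.

2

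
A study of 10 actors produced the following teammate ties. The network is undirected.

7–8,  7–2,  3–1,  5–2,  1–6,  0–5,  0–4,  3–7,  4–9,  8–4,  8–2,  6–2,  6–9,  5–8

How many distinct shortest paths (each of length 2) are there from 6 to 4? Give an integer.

The shortest distance is 2, and the only length-2 path is 6–9–4. So there is exactly 1 shortest path.

1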